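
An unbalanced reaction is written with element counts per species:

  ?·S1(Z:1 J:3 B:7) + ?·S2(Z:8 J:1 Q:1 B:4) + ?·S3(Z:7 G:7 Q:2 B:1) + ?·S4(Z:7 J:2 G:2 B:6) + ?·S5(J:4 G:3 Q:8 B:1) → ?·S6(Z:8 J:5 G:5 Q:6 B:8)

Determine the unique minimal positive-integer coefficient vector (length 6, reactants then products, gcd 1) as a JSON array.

Z: 3·1+2·8+2·7+1·7+3·0 = 40 | 5·8 = 40
J: 3·3+2·1+2·0+1·2+3·4 = 25 | 5·5 = 25
G: 3·0+2·0+2·7+1·2+3·3 = 25 | 5·5 = 25
Q: 3·0+2·1+2·2+1·0+3·8 = 30 | 5·6 = 30
B: 3·7+2·4+2·1+1·6+3·1 = 40 | 5·8 = 40
gcd(3,2,2,1,3,5) = 1

Coefficients: [3, 2, 2, 1, 3, 5]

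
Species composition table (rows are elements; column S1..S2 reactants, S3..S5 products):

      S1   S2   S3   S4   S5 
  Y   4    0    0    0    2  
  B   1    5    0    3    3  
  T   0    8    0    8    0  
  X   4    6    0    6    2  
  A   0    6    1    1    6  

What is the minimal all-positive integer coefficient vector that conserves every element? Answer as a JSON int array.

Y: 2·4+5·0 = 8 | 1·0+5·0+4·2 = 8
B: 2·1+5·5 = 27 | 1·0+5·3+4·3 = 27
T: 2·0+5·8 = 40 | 1·0+5·8+4·0 = 40
X: 2·4+5·6 = 38 | 1·0+5·6+4·2 = 38
A: 2·0+5·6 = 30 | 1·1+5·1+4·6 = 30
gcd(2,5,1,5,4) = 1

Coefficients: [2, 5, 1, 5, 4]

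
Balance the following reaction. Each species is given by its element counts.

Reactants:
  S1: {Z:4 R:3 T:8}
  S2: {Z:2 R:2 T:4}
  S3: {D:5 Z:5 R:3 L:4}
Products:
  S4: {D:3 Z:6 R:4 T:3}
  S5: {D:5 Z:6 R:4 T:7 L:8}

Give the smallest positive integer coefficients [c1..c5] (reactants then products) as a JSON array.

Coefficients: [4, 1, 6, 5, 3]

D: 4·0+1·0+6·5 = 30 | 5·3+3·5 = 30
Z: 4·4+1·2+6·5 = 48 | 5·6+3·6 = 48
R: 4·3+1·2+6·3 = 32 | 5·4+3·4 = 32
T: 4·8+1·4+6·0 = 36 | 5·3+3·7 = 36
L: 4·0+1·0+6·4 = 24 | 5·0+3·8 = 24
gcd(4,1,6,5,3) = 1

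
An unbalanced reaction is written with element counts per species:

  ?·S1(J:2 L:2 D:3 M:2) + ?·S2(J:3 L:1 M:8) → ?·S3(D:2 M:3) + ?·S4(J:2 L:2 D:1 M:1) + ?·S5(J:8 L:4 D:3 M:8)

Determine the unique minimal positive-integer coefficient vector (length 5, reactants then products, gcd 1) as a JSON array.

Coefficients: [6, 2, 5, 5, 1]

J: 6·2+2·3 = 18 | 5·0+5·2+1·8 = 18
L: 6·2+2·1 = 14 | 5·0+5·2+1·4 = 14
D: 6·3+2·0 = 18 | 5·2+5·1+1·3 = 18
M: 6·2+2·8 = 28 | 5·3+5·1+1·8 = 28
gcd(6,2,5,5,1) = 1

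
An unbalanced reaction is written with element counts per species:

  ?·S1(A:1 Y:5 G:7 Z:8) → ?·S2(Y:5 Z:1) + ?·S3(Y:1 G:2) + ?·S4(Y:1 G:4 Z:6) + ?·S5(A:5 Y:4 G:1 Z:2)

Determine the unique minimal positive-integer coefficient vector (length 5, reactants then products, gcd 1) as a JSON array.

A: 5·1 = 5 | 2·0+5·0+6·0+1·5 = 5
Y: 5·5 = 25 | 2·5+5·1+6·1+1·4 = 25
G: 5·7 = 35 | 2·0+5·2+6·4+1·1 = 35
Z: 5·8 = 40 | 2·1+5·0+6·6+1·2 = 40
gcd(5,2,5,6,1) = 1

Coefficients: [5, 2, 5, 6, 1]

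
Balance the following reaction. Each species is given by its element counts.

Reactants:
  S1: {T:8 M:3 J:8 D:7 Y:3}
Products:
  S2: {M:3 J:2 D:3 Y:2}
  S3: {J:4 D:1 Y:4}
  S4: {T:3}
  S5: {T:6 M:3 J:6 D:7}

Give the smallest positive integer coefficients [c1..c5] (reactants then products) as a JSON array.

T: 6·8 = 48 | 1·0+4·0+6·3+5·6 = 48
M: 6·3 = 18 | 1·3+4·0+6·0+5·3 = 18
J: 6·8 = 48 | 1·2+4·4+6·0+5·6 = 48
D: 6·7 = 42 | 1·3+4·1+6·0+5·7 = 42
Y: 6·3 = 18 | 1·2+4·4+6·0+5·0 = 18
gcd(6,1,4,6,5) = 1

Coefficients: [6, 1, 4, 6, 5]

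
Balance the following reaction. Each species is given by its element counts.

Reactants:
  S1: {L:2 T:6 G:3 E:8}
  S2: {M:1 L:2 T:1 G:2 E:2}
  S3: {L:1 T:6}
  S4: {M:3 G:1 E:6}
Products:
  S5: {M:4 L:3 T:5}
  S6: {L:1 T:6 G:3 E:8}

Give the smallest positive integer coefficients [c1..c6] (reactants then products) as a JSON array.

Coefficients: [1, 3, 5, 3, 3, 4]

M: 1·0+3·1+5·0+3·3 = 12 | 3·4+4·0 = 12
L: 1·2+3·2+5·1+3·0 = 13 | 3·3+4·1 = 13
T: 1·6+3·1+5·6+3·0 = 39 | 3·5+4·6 = 39
G: 1·3+3·2+5·0+3·1 = 12 | 3·0+4·3 = 12
E: 1·8+3·2+5·0+3·6 = 32 | 3·0+4·8 = 32
gcd(1,3,5,3,3,4) = 1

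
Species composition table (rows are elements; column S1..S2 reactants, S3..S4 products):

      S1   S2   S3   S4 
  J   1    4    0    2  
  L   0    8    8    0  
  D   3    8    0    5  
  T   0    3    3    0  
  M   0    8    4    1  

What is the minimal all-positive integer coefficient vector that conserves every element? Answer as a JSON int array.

Coefficients: [4, 1, 1, 4]

J: 4·1+1·4 = 8 | 1·0+4·2 = 8
L: 4·0+1·8 = 8 | 1·8+4·0 = 8
D: 4·3+1·8 = 20 | 1·0+4·5 = 20
T: 4·0+1·3 = 3 | 1·3+4·0 = 3
M: 4·0+1·8 = 8 | 1·4+4·1 = 8
gcd(4,1,1,4) = 1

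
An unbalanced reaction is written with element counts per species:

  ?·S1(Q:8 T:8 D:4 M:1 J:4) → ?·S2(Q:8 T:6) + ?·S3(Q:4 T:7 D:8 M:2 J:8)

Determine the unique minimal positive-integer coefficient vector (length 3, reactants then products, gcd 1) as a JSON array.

Q: 4·8 = 32 | 3·8+2·4 = 32
T: 4·8 = 32 | 3·6+2·7 = 32
D: 4·4 = 16 | 3·0+2·8 = 16
M: 4·1 = 4 | 3·0+2·2 = 4
J: 4·4 = 16 | 3·0+2·8 = 16
gcd(4,3,2) = 1

Coefficients: [4, 3, 2]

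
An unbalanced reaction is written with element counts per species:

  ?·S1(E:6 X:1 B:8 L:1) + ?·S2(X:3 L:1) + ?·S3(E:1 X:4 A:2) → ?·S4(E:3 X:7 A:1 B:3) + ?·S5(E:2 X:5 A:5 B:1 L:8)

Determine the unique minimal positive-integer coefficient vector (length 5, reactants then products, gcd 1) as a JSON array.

Coefficients: [2, 6, 5, 5, 1]

E: 2·6+6·0+5·1 = 17 | 5·3+1·2 = 17
X: 2·1+6·3+5·4 = 40 | 5·7+1·5 = 40
A: 2·0+6·0+5·2 = 10 | 5·1+1·5 = 10
B: 2·8+6·0+5·0 = 16 | 5·3+1·1 = 16
L: 2·1+6·1+5·0 = 8 | 5·0+1·8 = 8
gcd(2,6,5,5,1) = 1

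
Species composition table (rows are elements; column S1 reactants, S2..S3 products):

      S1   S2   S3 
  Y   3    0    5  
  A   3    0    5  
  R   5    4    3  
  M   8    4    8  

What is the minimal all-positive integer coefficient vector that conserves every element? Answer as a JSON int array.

Coefficients: [5, 4, 3]

Y: 5·3 = 15 | 4·0+3·5 = 15
A: 5·3 = 15 | 4·0+3·5 = 15
R: 5·5 = 25 | 4·4+3·3 = 25
M: 5·8 = 40 | 4·4+3·8 = 40
gcd(5,4,3) = 1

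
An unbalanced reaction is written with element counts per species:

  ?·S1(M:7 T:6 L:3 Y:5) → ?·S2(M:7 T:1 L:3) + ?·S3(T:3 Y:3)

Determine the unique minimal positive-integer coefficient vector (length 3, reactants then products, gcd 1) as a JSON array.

M: 3·7 = 21 | 3·7+5·0 = 21
T: 3·6 = 18 | 3·1+5·3 = 18
L: 3·3 = 9 | 3·3+5·0 = 9
Y: 3·5 = 15 | 3·0+5·3 = 15
gcd(3,3,5) = 1

Coefficients: [3, 3, 5]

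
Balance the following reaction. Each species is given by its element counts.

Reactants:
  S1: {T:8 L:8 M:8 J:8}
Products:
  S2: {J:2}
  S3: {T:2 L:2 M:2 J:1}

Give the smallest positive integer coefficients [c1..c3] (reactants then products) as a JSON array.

Coefficients: [1, 2, 4]

T: 1·8 = 8 | 2·0+4·2 = 8
L: 1·8 = 8 | 2·0+4·2 = 8
M: 1·8 = 8 | 2·0+4·2 = 8
J: 1·8 = 8 | 2·2+4·1 = 8
gcd(1,2,4) = 1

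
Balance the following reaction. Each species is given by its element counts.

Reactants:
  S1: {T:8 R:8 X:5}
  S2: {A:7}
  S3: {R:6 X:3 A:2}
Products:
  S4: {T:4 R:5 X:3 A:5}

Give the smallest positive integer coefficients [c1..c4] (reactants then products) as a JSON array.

Coefficients: [3, 4, 1, 6]

T: 3·8+4·0+1·0 = 24 | 6·4 = 24
R: 3·8+4·0+1·6 = 30 | 6·5 = 30
X: 3·5+4·0+1·3 = 18 | 6·3 = 18
A: 3·0+4·7+1·2 = 30 | 6·5 = 30
gcd(3,4,1,6) = 1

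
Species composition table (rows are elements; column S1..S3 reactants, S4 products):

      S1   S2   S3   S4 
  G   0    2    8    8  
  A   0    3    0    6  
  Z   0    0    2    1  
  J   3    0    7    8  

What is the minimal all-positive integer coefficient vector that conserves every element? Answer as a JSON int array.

G: 3·0+4·2+1·8 = 16 | 2·8 = 16
A: 3·0+4·3+1·0 = 12 | 2·6 = 12
Z: 3·0+4·0+1·2 = 2 | 2·1 = 2
J: 3·3+4·0+1·7 = 16 | 2·8 = 16
gcd(3,4,1,2) = 1

Coefficients: [3, 4, 1, 2]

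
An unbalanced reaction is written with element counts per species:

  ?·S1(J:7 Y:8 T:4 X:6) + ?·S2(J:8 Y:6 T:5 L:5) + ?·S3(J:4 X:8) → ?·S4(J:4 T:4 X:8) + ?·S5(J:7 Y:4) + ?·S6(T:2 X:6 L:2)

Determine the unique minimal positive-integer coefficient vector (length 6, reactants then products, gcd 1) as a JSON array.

Coefficients: [1, 2, 4, 1, 5, 5]

J: 1·7+2·8+4·4 = 39 | 1·4+5·7+5·0 = 39
Y: 1·8+2·6+4·0 = 20 | 1·0+5·4+5·0 = 20
T: 1·4+2·5+4·0 = 14 | 1·4+5·0+5·2 = 14
X: 1·6+2·0+4·8 = 38 | 1·8+5·0+5·6 = 38
L: 1·0+2·5+4·0 = 10 | 1·0+5·0+5·2 = 10
gcd(1,2,4,1,5,5) = 1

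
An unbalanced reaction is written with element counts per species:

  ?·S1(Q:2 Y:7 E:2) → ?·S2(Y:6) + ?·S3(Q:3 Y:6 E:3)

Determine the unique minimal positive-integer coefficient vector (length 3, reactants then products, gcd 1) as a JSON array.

Coefficients: [6, 3, 4]

Q: 6·2 = 12 | 3·0+4·3 = 12
Y: 6·7 = 42 | 3·6+4·6 = 42
E: 6·2 = 12 | 3·0+4·3 = 12
gcd(6,3,4) = 1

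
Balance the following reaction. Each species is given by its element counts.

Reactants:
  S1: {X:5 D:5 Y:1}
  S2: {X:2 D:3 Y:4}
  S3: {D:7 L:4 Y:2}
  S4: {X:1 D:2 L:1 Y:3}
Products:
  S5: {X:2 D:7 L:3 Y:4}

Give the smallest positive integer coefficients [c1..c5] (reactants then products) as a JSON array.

Coefficients: [1, 1, 3, 3, 5]

X: 1·5+1·2+3·0+3·1 = 10 | 5·2 = 10
D: 1·5+1·3+3·7+3·2 = 35 | 5·7 = 35
L: 1·0+1·0+3·4+3·1 = 15 | 5·3 = 15
Y: 1·1+1·4+3·2+3·3 = 20 | 5·4 = 20
gcd(1,1,3,3,5) = 1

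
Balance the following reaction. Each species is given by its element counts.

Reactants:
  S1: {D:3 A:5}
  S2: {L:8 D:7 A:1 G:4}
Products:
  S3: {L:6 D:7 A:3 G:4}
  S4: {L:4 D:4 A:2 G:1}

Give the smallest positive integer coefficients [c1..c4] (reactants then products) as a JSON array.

L: 3·0+5·8 = 40 | 4·6+4·4 = 40
D: 3·3+5·7 = 44 | 4·7+4·4 = 44
A: 3·5+5·1 = 20 | 4·3+4·2 = 20
G: 3·0+5·4 = 20 | 4·4+4·1 = 20
gcd(3,5,4,4) = 1

Coefficients: [3, 5, 4, 4]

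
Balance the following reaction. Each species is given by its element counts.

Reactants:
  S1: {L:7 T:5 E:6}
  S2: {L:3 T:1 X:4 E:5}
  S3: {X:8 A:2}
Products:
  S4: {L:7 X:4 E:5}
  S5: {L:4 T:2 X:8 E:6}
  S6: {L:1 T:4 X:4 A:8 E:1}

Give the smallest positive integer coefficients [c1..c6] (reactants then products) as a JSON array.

L: 2·7+6·3+4·0 = 32 | 1·7+6·4+1·1 = 32
T: 2·5+6·1+4·0 = 16 | 1·0+6·2+1·4 = 16
X: 2·0+6·4+4·8 = 56 | 1·4+6·8+1·4 = 56
A: 2·0+6·0+4·2 = 8 | 1·0+6·0+1·8 = 8
E: 2·6+6·5+4·0 = 42 | 1·5+6·6+1·1 = 42
gcd(2,6,4,1,6,1) = 1

Coefficients: [2, 6, 4, 1, 6, 1]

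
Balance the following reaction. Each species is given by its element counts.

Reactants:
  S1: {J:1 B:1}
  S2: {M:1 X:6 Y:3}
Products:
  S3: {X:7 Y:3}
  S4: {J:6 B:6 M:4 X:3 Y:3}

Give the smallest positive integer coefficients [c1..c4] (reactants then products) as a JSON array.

J: 6·1+4·0 = 6 | 3·0+1·6 = 6
B: 6·1+4·0 = 6 | 3·0+1·6 = 6
M: 6·0+4·1 = 4 | 3·0+1·4 = 4
X: 6·0+4·6 = 24 | 3·7+1·3 = 24
Y: 6·0+4·3 = 12 | 3·3+1·3 = 12
gcd(6,4,3,1) = 1

Coefficients: [6, 4, 3, 1]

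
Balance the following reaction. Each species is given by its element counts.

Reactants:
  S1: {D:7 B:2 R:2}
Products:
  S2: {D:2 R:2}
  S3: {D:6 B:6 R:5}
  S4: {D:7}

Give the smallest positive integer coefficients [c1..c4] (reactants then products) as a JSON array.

D: 6·7 = 42 | 1·2+2·6+4·7 = 42
B: 6·2 = 12 | 1·0+2·6+4·0 = 12
R: 6·2 = 12 | 1·2+2·5+4·0 = 12
gcd(6,1,2,4) = 1

Coefficients: [6, 1, 2, 4]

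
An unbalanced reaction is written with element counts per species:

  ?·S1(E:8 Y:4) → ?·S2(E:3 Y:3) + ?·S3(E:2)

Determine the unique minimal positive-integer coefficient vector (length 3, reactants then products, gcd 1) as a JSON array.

E: 3·8 = 24 | 4·3+6·2 = 24
Y: 3·4 = 12 | 4·3+6·0 = 12
gcd(3,4,6) = 1

Coefficients: [3, 4, 6]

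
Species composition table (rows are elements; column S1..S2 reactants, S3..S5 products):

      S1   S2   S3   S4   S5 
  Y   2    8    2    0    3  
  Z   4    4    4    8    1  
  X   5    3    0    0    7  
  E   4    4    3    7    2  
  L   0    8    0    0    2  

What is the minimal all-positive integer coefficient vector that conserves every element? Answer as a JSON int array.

Y: 5·2+1·8 = 18 | 3·2+1·0+4·3 = 18
Z: 5·4+1·4 = 24 | 3·4+1·8+4·1 = 24
X: 5·5+1·3 = 28 | 3·0+1·0+4·7 = 28
E: 5·4+1·4 = 24 | 3·3+1·7+4·2 = 24
L: 5·0+1·8 = 8 | 3·0+1·0+4·2 = 8
gcd(5,1,3,1,4) = 1

Coefficients: [5, 1, 3, 1, 4]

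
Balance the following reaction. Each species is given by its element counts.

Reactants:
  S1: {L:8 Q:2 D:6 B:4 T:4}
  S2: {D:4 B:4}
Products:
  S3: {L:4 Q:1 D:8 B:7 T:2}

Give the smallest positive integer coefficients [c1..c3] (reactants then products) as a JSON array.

Coefficients: [2, 5, 4]

L: 2·8+5·0 = 16 | 4·4 = 16
Q: 2·2+5·0 = 4 | 4·1 = 4
D: 2·6+5·4 = 32 | 4·8 = 32
B: 2·4+5·4 = 28 | 4·7 = 28
T: 2·4+5·0 = 8 | 4·2 = 8
gcd(2,5,4) = 1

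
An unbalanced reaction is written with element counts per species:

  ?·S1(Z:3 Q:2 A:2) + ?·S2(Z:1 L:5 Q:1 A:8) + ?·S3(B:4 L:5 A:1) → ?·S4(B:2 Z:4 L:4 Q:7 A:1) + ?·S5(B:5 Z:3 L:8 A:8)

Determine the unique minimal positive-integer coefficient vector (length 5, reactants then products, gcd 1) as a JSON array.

B: 3·0+1·0+3·4 = 12 | 1·2+2·5 = 12
Z: 3·3+1·1+3·0 = 10 | 1·4+2·3 = 10
L: 3·0+1·5+3·5 = 20 | 1·4+2·8 = 20
Q: 3·2+1·1+3·0 = 7 | 1·7+2·0 = 7
A: 3·2+1·8+3·1 = 17 | 1·1+2·8 = 17
gcd(3,1,3,1,2) = 1

Coefficients: [3, 1, 3, 1, 2]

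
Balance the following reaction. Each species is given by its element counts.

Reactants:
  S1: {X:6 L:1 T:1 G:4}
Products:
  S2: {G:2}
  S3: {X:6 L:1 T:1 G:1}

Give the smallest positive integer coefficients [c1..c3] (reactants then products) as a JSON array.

X: 2·6 = 12 | 3·0+2·6 = 12
L: 2·1 = 2 | 3·0+2·1 = 2
T: 2·1 = 2 | 3·0+2·1 = 2
G: 2·4 = 8 | 3·2+2·1 = 8
gcd(2,3,2) = 1

Coefficients: [2, 3, 2]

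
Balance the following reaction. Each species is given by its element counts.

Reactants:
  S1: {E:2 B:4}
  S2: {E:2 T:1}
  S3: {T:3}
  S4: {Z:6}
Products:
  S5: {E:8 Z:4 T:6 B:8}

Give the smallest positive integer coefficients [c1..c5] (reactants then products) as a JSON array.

E: 6·2+6·2+4·0+2·0 = 24 | 3·8 = 24
Z: 6·0+6·0+4·0+2·6 = 12 | 3·4 = 12
T: 6·0+6·1+4·3+2·0 = 18 | 3·6 = 18
B: 6·4+6·0+4·0+2·0 = 24 | 3·8 = 24
gcd(6,6,4,2,3) = 1

Coefficients: [6, 6, 4, 2, 3]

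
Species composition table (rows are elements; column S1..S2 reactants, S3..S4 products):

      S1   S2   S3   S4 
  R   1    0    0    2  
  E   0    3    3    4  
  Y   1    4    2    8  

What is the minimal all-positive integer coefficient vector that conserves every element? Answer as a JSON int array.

Coefficients: [6, 5, 1, 3]

R: 6·1+5·0 = 6 | 1·0+3·2 = 6
E: 6·0+5·3 = 15 | 1·3+3·4 = 15
Y: 6·1+5·4 = 26 | 1·2+3·8 = 26
gcd(6,5,1,3) = 1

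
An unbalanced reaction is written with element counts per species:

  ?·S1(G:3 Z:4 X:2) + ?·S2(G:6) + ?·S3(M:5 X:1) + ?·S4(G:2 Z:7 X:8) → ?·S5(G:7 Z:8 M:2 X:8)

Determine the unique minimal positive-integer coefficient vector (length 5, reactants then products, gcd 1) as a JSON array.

Coefficients: [3, 3, 2, 4, 5]

G: 3·3+3·6+2·0+4·2 = 35 | 5·7 = 35
Z: 3·4+3·0+2·0+4·7 = 40 | 5·8 = 40
M: 3·0+3·0+2·5+4·0 = 10 | 5·2 = 10
X: 3·2+3·0+2·1+4·8 = 40 | 5·8 = 40
gcd(3,3,2,4,5) = 1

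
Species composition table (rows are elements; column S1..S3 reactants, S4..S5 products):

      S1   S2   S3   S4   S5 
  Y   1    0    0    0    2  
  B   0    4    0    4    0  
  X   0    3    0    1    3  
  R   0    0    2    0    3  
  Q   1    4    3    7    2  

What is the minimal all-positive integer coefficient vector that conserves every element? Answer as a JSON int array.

Y: 4·1+3·0+3·0 = 4 | 3·0+2·2 = 4
B: 4·0+3·4+3·0 = 12 | 3·4+2·0 = 12
X: 4·0+3·3+3·0 = 9 | 3·1+2·3 = 9
R: 4·0+3·0+3·2 = 6 | 3·0+2·3 = 6
Q: 4·1+3·4+3·3 = 25 | 3·7+2·2 = 25
gcd(4,3,3,3,2) = 1

Coefficients: [4, 3, 3, 3, 2]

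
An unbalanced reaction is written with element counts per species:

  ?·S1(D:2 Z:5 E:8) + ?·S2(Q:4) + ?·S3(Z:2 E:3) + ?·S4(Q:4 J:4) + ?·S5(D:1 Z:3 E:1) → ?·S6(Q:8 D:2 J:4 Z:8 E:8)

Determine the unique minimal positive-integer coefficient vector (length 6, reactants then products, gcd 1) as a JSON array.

Q: 2·0+5·4+6·0+5·4+6·0 = 40 | 5·8 = 40
D: 2·2+5·0+6·0+5·0+6·1 = 10 | 5·2 = 10
J: 2·0+5·0+6·0+5·4+6·0 = 20 | 5·4 = 20
Z: 2·5+5·0+6·2+5·0+6·3 = 40 | 5·8 = 40
E: 2·8+5·0+6·3+5·0+6·1 = 40 | 5·8 = 40
gcd(2,5,6,5,6,5) = 1

Coefficients: [2, 5, 6, 5, 6, 5]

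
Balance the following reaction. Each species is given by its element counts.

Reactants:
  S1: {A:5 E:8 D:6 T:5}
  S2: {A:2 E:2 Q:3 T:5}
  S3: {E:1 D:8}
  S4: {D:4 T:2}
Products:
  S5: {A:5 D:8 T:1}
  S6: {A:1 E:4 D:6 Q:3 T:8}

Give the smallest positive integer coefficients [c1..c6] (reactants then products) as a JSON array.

Coefficients: [1, 5, 2, 6, 2, 5]

A: 1·5+5·2+2·0+6·0 = 15 | 2·5+5·1 = 15
E: 1·8+5·2+2·1+6·0 = 20 | 2·0+5·4 = 20
D: 1·6+5·0+2·8+6·4 = 46 | 2·8+5·6 = 46
Q: 1·0+5·3+2·0+6·0 = 15 | 2·0+5·3 = 15
T: 1·5+5·5+2·0+6·2 = 42 | 2·1+5·8 = 42
gcd(1,5,2,6,2,5) = 1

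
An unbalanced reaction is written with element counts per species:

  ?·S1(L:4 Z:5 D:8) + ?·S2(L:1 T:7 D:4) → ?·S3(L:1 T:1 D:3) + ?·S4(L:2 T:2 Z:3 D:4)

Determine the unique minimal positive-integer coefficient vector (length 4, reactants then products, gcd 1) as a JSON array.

L: 3·4+2·1 = 14 | 4·1+5·2 = 14
T: 3·0+2·7 = 14 | 4·1+5·2 = 14
Z: 3·5+2·0 = 15 | 4·0+5·3 = 15
D: 3·8+2·4 = 32 | 4·3+5·4 = 32
gcd(3,2,4,5) = 1

Coefficients: [3, 2, 4, 5]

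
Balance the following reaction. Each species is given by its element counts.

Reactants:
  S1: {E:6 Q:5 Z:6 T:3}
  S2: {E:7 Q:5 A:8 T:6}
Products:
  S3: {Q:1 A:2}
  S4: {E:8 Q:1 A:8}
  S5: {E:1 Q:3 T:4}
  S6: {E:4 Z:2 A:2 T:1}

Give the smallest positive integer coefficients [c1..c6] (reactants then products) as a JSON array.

Coefficients: [1, 4, 5, 2, 6, 3]

E: 1·6+4·7 = 34 | 5·0+2·8+6·1+3·4 = 34
Q: 1·5+4·5 = 25 | 5·1+2·1+6·3+3·0 = 25
Z: 1·6+4·0 = 6 | 5·0+2·0+6·0+3·2 = 6
A: 1·0+4·8 = 32 | 5·2+2·8+6·0+3·2 = 32
T: 1·3+4·6 = 27 | 5·0+2·0+6·4+3·1 = 27
gcd(1,4,5,2,6,3) = 1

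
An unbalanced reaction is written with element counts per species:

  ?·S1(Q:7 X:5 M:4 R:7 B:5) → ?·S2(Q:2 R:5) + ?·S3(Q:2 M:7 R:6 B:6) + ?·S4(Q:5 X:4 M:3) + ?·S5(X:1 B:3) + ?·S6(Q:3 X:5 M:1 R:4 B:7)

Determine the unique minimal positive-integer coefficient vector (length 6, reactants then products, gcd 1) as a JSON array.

Q: 5·7 = 35 | 5·2+1·2+4·5+4·0+1·3 = 35
X: 5·5 = 25 | 5·0+1·0+4·4+4·1+1·5 = 25
M: 5·4 = 20 | 5·0+1·7+4·3+4·0+1·1 = 20
R: 5·7 = 35 | 5·5+1·6+4·0+4·0+1·4 = 35
B: 5·5 = 25 | 5·0+1·6+4·0+4·3+1·7 = 25
gcd(5,5,1,4,4,1) = 1

Coefficients: [5, 5, 1, 4, 4, 1]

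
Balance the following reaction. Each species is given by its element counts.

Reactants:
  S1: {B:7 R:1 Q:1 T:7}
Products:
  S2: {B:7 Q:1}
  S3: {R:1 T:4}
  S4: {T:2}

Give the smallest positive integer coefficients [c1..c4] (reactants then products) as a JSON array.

B: 2·7 = 14 | 2·7+2·0+3·0 = 14
R: 2·1 = 2 | 2·0+2·1+3·0 = 2
Q: 2·1 = 2 | 2·1+2·0+3·0 = 2
T: 2·7 = 14 | 2·0+2·4+3·2 = 14
gcd(2,2,2,3) = 1

Coefficients: [2, 2, 2, 3]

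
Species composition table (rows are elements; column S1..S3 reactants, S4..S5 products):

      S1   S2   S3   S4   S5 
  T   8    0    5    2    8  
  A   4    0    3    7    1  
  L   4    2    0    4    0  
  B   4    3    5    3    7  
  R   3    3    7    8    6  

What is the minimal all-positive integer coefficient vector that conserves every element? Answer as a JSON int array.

Coefficients: [2, 2, 6, 3, 5]

T: 2·8+2·0+6·5 = 46 | 3·2+5·8 = 46
A: 2·4+2·0+6·3 = 26 | 3·7+5·1 = 26
L: 2·4+2·2+6·0 = 12 | 3·4+5·0 = 12
B: 2·4+2·3+6·5 = 44 | 3·3+5·7 = 44
R: 2·3+2·3+6·7 = 54 | 3·8+5·6 = 54
gcd(2,2,6,3,5) = 1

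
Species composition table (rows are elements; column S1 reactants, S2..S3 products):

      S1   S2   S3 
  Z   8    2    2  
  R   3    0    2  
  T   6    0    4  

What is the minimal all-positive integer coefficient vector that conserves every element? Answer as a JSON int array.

Coefficients: [2, 5, 3]

Z: 2·8 = 16 | 5·2+3·2 = 16
R: 2·3 = 6 | 5·0+3·2 = 6
T: 2·6 = 12 | 5·0+3·4 = 12
gcd(2,5,3) = 1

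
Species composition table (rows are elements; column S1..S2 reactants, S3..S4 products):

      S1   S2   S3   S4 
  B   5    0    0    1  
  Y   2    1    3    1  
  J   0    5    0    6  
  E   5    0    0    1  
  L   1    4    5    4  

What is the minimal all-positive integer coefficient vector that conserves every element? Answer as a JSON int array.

B: 1·5+6·0 = 5 | 1·0+5·1 = 5
Y: 1·2+6·1 = 8 | 1·3+5·1 = 8
J: 1·0+6·5 = 30 | 1·0+5·6 = 30
E: 1·5+6·0 = 5 | 1·0+5·1 = 5
L: 1·1+6·4 = 25 | 1·5+5·4 = 25
gcd(1,6,1,5) = 1

Coefficients: [1, 6, 1, 5]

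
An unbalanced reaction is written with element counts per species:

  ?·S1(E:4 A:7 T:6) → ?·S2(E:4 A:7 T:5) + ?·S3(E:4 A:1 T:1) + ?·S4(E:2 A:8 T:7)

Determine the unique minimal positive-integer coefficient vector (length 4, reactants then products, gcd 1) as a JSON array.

E: 6·4 = 24 | 1·4+3·4+4·2 = 24
A: 6·7 = 42 | 1·7+3·1+4·8 = 42
T: 6·6 = 36 | 1·5+3·1+4·7 = 36
gcd(6,1,3,4) = 1

Coefficients: [6, 1, 3, 4]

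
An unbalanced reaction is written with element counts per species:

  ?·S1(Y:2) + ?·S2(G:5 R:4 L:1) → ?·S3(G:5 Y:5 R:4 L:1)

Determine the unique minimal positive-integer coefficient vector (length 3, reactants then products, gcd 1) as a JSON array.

Coefficients: [5, 2, 2]

G: 5·0+2·5 = 10 | 2·5 = 10
Y: 5·2+2·0 = 10 | 2·5 = 10
R: 5·0+2·4 = 8 | 2·4 = 8
L: 5·0+2·1 = 2 | 2·1 = 2
gcd(5,2,2) = 1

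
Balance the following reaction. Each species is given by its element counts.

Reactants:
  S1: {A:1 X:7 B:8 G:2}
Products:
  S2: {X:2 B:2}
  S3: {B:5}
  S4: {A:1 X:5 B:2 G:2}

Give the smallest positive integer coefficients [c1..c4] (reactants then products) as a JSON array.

A: 5·1 = 5 | 5·0+4·0+5·1 = 5
X: 5·7 = 35 | 5·2+4·0+5·5 = 35
B: 5·8 = 40 | 5·2+4·5+5·2 = 40
G: 5·2 = 10 | 5·0+4·0+5·2 = 10
gcd(5,5,4,5) = 1

Coefficients: [5, 5, 4, 5]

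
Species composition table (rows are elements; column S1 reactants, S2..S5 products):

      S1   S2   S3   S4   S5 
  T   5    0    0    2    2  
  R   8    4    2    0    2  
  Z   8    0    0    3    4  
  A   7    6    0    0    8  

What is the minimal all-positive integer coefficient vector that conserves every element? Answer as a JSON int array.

T: 2·5 = 10 | 1·0+5·0+4·2+1·2 = 10
R: 2·8 = 16 | 1·4+5·2+4·0+1·2 = 16
Z: 2·8 = 16 | 1·0+5·0+4·3+1·4 = 16
A: 2·7 = 14 | 1·6+5·0+4·0+1·8 = 14
gcd(2,1,5,4,1) = 1

Coefficients: [2, 1, 5, 4, 1]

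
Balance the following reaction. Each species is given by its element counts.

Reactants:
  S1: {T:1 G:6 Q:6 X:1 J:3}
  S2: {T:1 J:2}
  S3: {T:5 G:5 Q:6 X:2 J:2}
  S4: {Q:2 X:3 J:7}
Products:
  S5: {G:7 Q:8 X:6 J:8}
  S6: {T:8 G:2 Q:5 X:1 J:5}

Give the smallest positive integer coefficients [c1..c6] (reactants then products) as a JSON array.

T: 1·1+1·1+6·5+5·0 = 32 | 4·0+4·8 = 32
G: 1·6+1·0+6·5+5·0 = 36 | 4·7+4·2 = 36
Q: 1·6+1·0+6·6+5·2 = 52 | 4·8+4·5 = 52
X: 1·1+1·0+6·2+5·3 = 28 | 4·6+4·1 = 28
J: 1·3+1·2+6·2+5·7 = 52 | 4·8+4·5 = 52
gcd(1,1,6,5,4,4) = 1

Coefficients: [1, 1, 6, 5, 4, 4]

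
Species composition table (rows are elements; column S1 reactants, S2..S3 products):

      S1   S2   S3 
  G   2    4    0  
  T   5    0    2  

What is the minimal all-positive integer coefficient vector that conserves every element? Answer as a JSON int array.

Coefficients: [2, 1, 5]

G: 2·2 = 4 | 1·4+5·0 = 4
T: 2·5 = 10 | 1·0+5·2 = 10
gcd(2,1,5) = 1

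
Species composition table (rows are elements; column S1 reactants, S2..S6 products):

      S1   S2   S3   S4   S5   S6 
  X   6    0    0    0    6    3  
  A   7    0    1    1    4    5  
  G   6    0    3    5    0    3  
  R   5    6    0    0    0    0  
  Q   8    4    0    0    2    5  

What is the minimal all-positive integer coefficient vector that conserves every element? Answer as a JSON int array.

Coefficients: [6, 5, 3, 3, 4, 4]

X: 6·6 = 36 | 5·0+3·0+3·0+4·6+4·3 = 36
A: 6·7 = 42 | 5·0+3·1+3·1+4·4+4·5 = 42
G: 6·6 = 36 | 5·0+3·3+3·5+4·0+4·3 = 36
R: 6·5 = 30 | 5·6+3·0+3·0+4·0+4·0 = 30
Q: 6·8 = 48 | 5·4+3·0+3·0+4·2+4·5 = 48
gcd(6,5,3,3,4,4) = 1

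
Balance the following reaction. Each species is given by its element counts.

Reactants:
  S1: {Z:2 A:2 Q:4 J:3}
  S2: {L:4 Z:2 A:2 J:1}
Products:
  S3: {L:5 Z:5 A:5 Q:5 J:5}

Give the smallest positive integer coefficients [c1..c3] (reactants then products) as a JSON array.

L: 5·0+5·4 = 20 | 4·5 = 20
Z: 5·2+5·2 = 20 | 4·5 = 20
A: 5·2+5·2 = 20 | 4·5 = 20
Q: 5·4+5·0 = 20 | 4·5 = 20
J: 5·3+5·1 = 20 | 4·5 = 20
gcd(5,5,4) = 1

Coefficients: [5, 5, 4]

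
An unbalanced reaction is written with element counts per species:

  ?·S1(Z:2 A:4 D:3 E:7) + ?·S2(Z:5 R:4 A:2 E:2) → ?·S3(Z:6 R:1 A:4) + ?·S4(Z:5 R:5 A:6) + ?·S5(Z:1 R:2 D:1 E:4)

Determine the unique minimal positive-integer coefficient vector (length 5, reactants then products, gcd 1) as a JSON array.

Coefficients: [2, 5, 3, 1, 6]

Z: 2·2+5·5 = 29 | 3·6+1·5+6·1 = 29
R: 2·0+5·4 = 20 | 3·1+1·5+6·2 = 20
A: 2·4+5·2 = 18 | 3·4+1·6+6·0 = 18
D: 2·3+5·0 = 6 | 3·0+1·0+6·1 = 6
E: 2·7+5·2 = 24 | 3·0+1·0+6·4 = 24
gcd(2,5,3,1,6) = 1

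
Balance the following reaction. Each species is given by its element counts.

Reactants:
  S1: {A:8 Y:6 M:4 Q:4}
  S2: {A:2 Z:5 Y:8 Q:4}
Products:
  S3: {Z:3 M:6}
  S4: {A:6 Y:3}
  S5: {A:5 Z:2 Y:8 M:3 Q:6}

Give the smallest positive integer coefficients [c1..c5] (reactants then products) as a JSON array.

Coefficients: [6, 3, 1, 4, 6]

A: 6·8+3·2 = 54 | 1·0+4·6+6·5 = 54
Z: 6·0+3·5 = 15 | 1·3+4·0+6·2 = 15
Y: 6·6+3·8 = 60 | 1·0+4·3+6·8 = 60
M: 6·4+3·0 = 24 | 1·6+4·0+6·3 = 24
Q: 6·4+3·4 = 36 | 1·0+4·0+6·6 = 36
gcd(6,3,1,4,6) = 1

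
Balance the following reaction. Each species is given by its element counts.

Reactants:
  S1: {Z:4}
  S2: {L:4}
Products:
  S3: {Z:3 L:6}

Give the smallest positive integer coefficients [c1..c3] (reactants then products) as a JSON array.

Coefficients: [3, 6, 4]

Z: 3·4+6·0 = 12 | 4·3 = 12
L: 3·0+6·4 = 24 | 4·6 = 24
gcd(3,6,4) = 1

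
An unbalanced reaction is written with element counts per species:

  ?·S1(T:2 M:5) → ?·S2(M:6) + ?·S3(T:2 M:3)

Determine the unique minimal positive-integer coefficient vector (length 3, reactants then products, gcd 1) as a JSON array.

Coefficients: [3, 1, 3]

T: 3·2 = 6 | 1·0+3·2 = 6
M: 3·5 = 15 | 1·6+3·3 = 15
gcd(3,1,3) = 1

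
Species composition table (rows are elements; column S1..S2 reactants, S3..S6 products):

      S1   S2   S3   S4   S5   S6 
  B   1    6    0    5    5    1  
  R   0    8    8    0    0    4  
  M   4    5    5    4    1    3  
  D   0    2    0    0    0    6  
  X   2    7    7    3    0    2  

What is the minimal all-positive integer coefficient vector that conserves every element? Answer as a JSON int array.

Coefficients: [6, 6, 5, 5, 3, 2]

B: 6·1+6·6 = 42 | 5·0+5·5+3·5+2·1 = 42
R: 6·0+6·8 = 48 | 5·8+5·0+3·0+2·4 = 48
M: 6·4+6·5 = 54 | 5·5+5·4+3·1+2·3 = 54
D: 6·0+6·2 = 12 | 5·0+5·0+3·0+2·6 = 12
X: 6·2+6·7 = 54 | 5·7+5·3+3·0+2·2 = 54
gcd(6,6,5,5,3,2) = 1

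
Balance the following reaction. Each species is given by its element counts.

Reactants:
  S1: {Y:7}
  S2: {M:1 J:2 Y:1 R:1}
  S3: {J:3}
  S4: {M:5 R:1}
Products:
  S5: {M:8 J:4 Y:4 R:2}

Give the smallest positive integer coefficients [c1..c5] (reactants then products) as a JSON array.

M: 1·0+1·1+2·0+3·5 = 16 | 2·8 = 16
J: 1·0+1·2+2·3+3·0 = 8 | 2·4 = 8
Y: 1·7+1·1+2·0+3·0 = 8 | 2·4 = 8
R: 1·0+1·1+2·0+3·1 = 4 | 2·2 = 4
gcd(1,1,2,3,2) = 1

Coefficients: [1, 1, 2, 3, 2]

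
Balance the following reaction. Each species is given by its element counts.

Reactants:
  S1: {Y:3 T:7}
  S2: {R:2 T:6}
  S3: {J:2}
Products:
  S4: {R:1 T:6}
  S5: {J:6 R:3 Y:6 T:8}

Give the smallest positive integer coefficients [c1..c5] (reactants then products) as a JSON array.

Coefficients: [2, 4, 3, 5, 1]

J: 2·0+4·0+3·2 = 6 | 5·0+1·6 = 6
R: 2·0+4·2+3·0 = 8 | 5·1+1·3 = 8
Y: 2·3+4·0+3·0 = 6 | 5·0+1·6 = 6
T: 2·7+4·6+3·0 = 38 | 5·6+1·8 = 38
gcd(2,4,3,5,1) = 1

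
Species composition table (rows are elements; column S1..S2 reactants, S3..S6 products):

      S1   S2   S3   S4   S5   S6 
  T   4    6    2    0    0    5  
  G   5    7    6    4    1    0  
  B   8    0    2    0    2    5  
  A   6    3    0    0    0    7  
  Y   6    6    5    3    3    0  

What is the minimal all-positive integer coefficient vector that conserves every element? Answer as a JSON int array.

Coefficients: [6, 2, 3, 5, 6, 6]

T: 6·4+2·6 = 36 | 3·2+5·0+6·0+6·5 = 36
G: 6·5+2·7 = 44 | 3·6+5·4+6·1+6·0 = 44
B: 6·8+2·0 = 48 | 3·2+5·0+6·2+6·5 = 48
A: 6·6+2·3 = 42 | 3·0+5·0+6·0+6·7 = 42
Y: 6·6+2·6 = 48 | 3·5+5·3+6·3+6·0 = 48
gcd(6,2,3,5,6,6) = 1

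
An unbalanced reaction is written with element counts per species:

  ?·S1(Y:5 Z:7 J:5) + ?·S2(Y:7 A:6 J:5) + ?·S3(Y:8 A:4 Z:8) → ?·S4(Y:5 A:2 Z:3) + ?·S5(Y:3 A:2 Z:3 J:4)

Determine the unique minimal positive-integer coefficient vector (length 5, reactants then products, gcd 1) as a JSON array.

Coefficients: [2, 2, 2, 5, 5]

Y: 2·5+2·7+2·8 = 40 | 5·5+5·3 = 40
A: 2·0+2·6+2·4 = 20 | 5·2+5·2 = 20
Z: 2·7+2·0+2·8 = 30 | 5·3+5·3 = 30
J: 2·5+2·5+2·0 = 20 | 5·0+5·4 = 20
gcd(2,2,2,5,5) = 1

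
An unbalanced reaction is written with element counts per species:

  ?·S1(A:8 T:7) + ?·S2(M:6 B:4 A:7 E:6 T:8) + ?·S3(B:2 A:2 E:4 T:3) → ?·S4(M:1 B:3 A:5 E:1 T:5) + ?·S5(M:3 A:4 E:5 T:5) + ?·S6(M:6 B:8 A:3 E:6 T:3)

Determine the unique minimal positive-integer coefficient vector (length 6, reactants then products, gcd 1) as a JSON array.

Coefficients: [2, 5, 3, 6, 6, 1]

M: 2·0+5·6+3·0 = 30 | 6·1+6·3+1·6 = 30
B: 2·0+5·4+3·2 = 26 | 6·3+6·0+1·8 = 26
A: 2·8+5·7+3·2 = 57 | 6·5+6·4+1·3 = 57
E: 2·0+5·6+3·4 = 42 | 6·1+6·5+1·6 = 42
T: 2·7+5·8+3·3 = 63 | 6·5+6·5+1·3 = 63
gcd(2,5,3,6,6,1) = 1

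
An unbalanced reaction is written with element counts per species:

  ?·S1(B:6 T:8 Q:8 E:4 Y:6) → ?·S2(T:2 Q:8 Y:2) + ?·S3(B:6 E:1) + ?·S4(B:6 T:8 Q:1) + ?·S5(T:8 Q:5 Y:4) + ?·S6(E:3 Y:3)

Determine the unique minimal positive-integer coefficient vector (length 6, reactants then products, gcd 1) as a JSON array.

B: 5·6 = 30 | 4·0+2·6+3·6+1·0+6·0 = 30
T: 5·8 = 40 | 4·2+2·0+3·8+1·8+6·0 = 40
Q: 5·8 = 40 | 4·8+2·0+3·1+1·5+6·0 = 40
E: 5·4 = 20 | 4·0+2·1+3·0+1·0+6·3 = 20
Y: 5·6 = 30 | 4·2+2·0+3·0+1·4+6·3 = 30
gcd(5,4,2,3,1,6) = 1

Coefficients: [5, 4, 2, 3, 1, 6]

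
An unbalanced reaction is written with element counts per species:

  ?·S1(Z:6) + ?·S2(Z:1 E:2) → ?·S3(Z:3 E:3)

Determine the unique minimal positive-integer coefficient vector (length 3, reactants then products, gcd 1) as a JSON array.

Z: 1·6+6·1 = 12 | 4·3 = 12
E: 1·0+6·2 = 12 | 4·3 = 12
gcd(1,6,4) = 1

Coefficients: [1, 6, 4]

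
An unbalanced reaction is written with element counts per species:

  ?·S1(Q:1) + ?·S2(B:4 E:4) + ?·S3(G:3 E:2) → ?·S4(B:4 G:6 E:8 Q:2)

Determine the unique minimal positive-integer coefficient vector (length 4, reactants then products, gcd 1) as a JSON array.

B: 2·0+1·4+2·0 = 4 | 1·4 = 4
G: 2·0+1·0+2·3 = 6 | 1·6 = 6
E: 2·0+1·4+2·2 = 8 | 1·8 = 8
Q: 2·1+1·0+2·0 = 2 | 1·2 = 2
gcd(2,1,2,1) = 1

Coefficients: [2, 1, 2, 1]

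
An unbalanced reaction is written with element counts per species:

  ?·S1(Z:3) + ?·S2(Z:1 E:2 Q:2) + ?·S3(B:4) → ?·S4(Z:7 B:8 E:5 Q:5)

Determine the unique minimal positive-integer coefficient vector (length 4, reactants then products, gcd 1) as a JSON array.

Coefficients: [3, 5, 4, 2]

Z: 3·3+5·1+4·0 = 14 | 2·7 = 14
B: 3·0+5·0+4·4 = 16 | 2·8 = 16
E: 3·0+5·2+4·0 = 10 | 2·5 = 10
Q: 3·0+5·2+4·0 = 10 | 2·5 = 10
gcd(3,5,4,2) = 1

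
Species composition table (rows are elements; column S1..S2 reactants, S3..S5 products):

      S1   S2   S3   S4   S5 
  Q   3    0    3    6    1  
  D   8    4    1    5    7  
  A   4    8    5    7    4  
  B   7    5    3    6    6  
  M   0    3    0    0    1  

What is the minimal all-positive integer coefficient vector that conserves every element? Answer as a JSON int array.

Coefficients: [5, 2, 1, 1, 6]

Q: 5·3+2·0 = 15 | 1·3+1·6+6·1 = 15
D: 5·8+2·4 = 48 | 1·1+1·5+6·7 = 48
A: 5·4+2·8 = 36 | 1·5+1·7+6·4 = 36
B: 5·7+2·5 = 45 | 1·3+1·6+6·6 = 45
M: 5·0+2·3 = 6 | 1·0+1·0+6·1 = 6
gcd(5,2,1,1,6) = 1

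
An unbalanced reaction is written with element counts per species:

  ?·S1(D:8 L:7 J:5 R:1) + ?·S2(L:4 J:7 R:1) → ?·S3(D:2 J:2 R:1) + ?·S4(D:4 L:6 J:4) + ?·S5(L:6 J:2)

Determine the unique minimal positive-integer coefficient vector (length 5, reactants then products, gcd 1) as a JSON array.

D: 4·8+2·0 = 32 | 6·2+5·4+1·0 = 32
L: 4·7+2·4 = 36 | 6·0+5·6+1·6 = 36
J: 4·5+2·7 = 34 | 6·2+5·4+1·2 = 34
R: 4·1+2·1 = 6 | 6·1+5·0+1·0 = 6
gcd(4,2,6,5,1) = 1

Coefficients: [4, 2, 6, 5, 1]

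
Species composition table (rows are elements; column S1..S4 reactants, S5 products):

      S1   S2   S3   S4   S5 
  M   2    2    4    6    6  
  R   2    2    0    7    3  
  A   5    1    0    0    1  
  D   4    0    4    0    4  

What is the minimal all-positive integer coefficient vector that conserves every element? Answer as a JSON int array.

M: 1·2+1·2+5·4+2·6 = 36 | 6·6 = 36
R: 1·2+1·2+5·0+2·7 = 18 | 6·3 = 18
A: 1·5+1·1+5·0+2·0 = 6 | 6·1 = 6
D: 1·4+1·0+5·4+2·0 = 24 | 6·4 = 24
gcd(1,1,5,2,6) = 1

Coefficients: [1, 1, 5, 2, 6]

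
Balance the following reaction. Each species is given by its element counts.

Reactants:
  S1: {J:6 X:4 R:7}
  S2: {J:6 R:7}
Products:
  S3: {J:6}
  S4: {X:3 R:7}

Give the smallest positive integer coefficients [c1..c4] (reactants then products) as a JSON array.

Coefficients: [3, 1, 4, 4]

J: 3·6+1·6 = 24 | 4·6+4·0 = 24
X: 3·4+1·0 = 12 | 4·0+4·3 = 12
R: 3·7+1·7 = 28 | 4·0+4·7 = 28
gcd(3,1,4,4) = 1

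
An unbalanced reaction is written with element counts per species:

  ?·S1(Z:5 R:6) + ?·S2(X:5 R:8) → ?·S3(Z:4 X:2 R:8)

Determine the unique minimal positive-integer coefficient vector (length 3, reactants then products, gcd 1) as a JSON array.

Z: 4·5+2·0 = 20 | 5·4 = 20
X: 4·0+2·5 = 10 | 5·2 = 10
R: 4·6+2·8 = 40 | 5·8 = 40
gcd(4,2,5) = 1

Coefficients: [4, 2, 5]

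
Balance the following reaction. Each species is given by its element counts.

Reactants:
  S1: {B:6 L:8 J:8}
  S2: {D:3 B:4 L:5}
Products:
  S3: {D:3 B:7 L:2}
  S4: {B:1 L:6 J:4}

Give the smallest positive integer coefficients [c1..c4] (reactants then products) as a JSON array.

Coefficients: [3, 4, 4, 6]

D: 3·0+4·3 = 12 | 4·3+6·0 = 12
B: 3·6+4·4 = 34 | 4·7+6·1 = 34
L: 3·8+4·5 = 44 | 4·2+6·6 = 44
J: 3·8+4·0 = 24 | 4·0+6·4 = 24
gcd(3,4,4,6) = 1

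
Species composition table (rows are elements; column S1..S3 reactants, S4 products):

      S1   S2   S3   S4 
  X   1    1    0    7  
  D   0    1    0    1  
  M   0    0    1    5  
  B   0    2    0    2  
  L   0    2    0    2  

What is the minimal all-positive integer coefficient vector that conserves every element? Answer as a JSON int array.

Coefficients: [6, 1, 5, 1]

X: 6·1+1·1+5·0 = 7 | 1·7 = 7
D: 6·0+1·1+5·0 = 1 | 1·1 = 1
M: 6·0+1·0+5·1 = 5 | 1·5 = 5
B: 6·0+1·2+5·0 = 2 | 1·2 = 2
L: 6·0+1·2+5·0 = 2 | 1·2 = 2
gcd(6,1,5,1) = 1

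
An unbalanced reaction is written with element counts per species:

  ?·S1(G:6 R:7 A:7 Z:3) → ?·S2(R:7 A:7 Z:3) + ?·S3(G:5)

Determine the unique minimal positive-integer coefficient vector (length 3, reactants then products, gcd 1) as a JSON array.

G: 5·6 = 30 | 5·0+6·5 = 30
R: 5·7 = 35 | 5·7+6·0 = 35
A: 5·7 = 35 | 5·7+6·0 = 35
Z: 5·3 = 15 | 5·3+6·0 = 15
gcd(5,5,6) = 1

Coefficients: [5, 5, 6]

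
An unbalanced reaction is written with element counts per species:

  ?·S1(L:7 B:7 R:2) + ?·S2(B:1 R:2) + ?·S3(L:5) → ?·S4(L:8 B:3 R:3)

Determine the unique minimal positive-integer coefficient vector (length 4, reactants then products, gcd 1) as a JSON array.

Coefficients: [1, 5, 5, 4]

L: 1·7+5·0+5·5 = 32 | 4·8 = 32
B: 1·7+5·1+5·0 = 12 | 4·3 = 12
R: 1·2+5·2+5·0 = 12 | 4·3 = 12
gcd(1,5,5,4) = 1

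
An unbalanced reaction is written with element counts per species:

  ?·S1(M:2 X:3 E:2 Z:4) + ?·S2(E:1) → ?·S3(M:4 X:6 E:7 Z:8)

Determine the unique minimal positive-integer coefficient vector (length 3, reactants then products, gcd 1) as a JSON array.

M: 2·2+3·0 = 4 | 1·4 = 4
X: 2·3+3·0 = 6 | 1·6 = 6
E: 2·2+3·1 = 7 | 1·7 = 7
Z: 2·4+3·0 = 8 | 1·8 = 8
gcd(2,3,1) = 1

Coefficients: [2, 3, 1]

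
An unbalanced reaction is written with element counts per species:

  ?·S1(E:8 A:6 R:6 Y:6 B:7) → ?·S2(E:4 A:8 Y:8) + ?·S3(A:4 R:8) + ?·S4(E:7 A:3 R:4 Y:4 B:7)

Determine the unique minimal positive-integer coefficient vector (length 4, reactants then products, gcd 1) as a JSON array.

E: 4·8 = 32 | 1·4+1·0+4·7 = 32
A: 4·6 = 24 | 1·8+1·4+4·3 = 24
R: 4·6 = 24 | 1·0+1·8+4·4 = 24
Y: 4·6 = 24 | 1·8+1·0+4·4 = 24
B: 4·7 = 28 | 1·0+1·0+4·7 = 28
gcd(4,1,1,4) = 1

Coefficients: [4, 1, 1, 4]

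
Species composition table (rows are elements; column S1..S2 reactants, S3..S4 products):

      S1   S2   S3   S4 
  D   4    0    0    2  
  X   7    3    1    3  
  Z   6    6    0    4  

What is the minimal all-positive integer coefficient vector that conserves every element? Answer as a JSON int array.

Coefficients: [3, 1, 6, 6]

D: 3·4+1·0 = 12 | 6·0+6·2 = 12
X: 3·7+1·3 = 24 | 6·1+6·3 = 24
Z: 3·6+1·6 = 24 | 6·0+6·4 = 24
gcd(3,1,6,6) = 1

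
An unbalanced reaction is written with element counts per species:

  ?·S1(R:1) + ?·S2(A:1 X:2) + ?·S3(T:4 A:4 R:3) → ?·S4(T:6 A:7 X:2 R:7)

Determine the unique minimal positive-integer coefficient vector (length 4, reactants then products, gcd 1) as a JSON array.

T: 5·0+2·0+3·4 = 12 | 2·6 = 12
A: 5·0+2·1+3·4 = 14 | 2·7 = 14
X: 5·0+2·2+3·0 = 4 | 2·2 = 4
R: 5·1+2·0+3·3 = 14 | 2·7 = 14
gcd(5,2,3,2) = 1

Coefficients: [5, 2, 3, 2]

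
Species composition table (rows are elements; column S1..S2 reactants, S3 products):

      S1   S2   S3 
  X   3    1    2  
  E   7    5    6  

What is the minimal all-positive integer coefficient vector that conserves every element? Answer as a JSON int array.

Coefficients: [1, 1, 2]

X: 1·3+1·1 = 4 | 2·2 = 4
E: 1·7+1·5 = 12 | 2·6 = 12
gcd(1,1,2) = 1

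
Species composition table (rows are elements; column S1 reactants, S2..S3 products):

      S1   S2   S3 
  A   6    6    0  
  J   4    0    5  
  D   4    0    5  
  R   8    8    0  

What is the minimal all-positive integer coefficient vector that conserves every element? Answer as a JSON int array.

A: 5·6 = 30 | 5·6+4·0 = 30
J: 5·4 = 20 | 5·0+4·5 = 20
D: 5·4 = 20 | 5·0+4·5 = 20
R: 5·8 = 40 | 5·8+4·0 = 40
gcd(5,5,4) = 1

Coefficients: [5, 5, 4]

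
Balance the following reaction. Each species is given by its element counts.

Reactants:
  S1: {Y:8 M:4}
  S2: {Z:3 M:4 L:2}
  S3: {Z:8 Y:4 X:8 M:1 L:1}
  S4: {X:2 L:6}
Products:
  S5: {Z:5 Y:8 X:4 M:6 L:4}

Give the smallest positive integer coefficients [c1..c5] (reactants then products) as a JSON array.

Z: 4·0+3·3+2·8+2·0 = 25 | 5·5 = 25
Y: 4·8+3·0+2·4+2·0 = 40 | 5·8 = 40
X: 4·0+3·0+2·8+2·2 = 20 | 5·4 = 20
M: 4·4+3·4+2·1+2·0 = 30 | 5·6 = 30
L: 4·0+3·2+2·1+2·6 = 20 | 5·4 = 20
gcd(4,3,2,2,5) = 1

Coefficients: [4, 3, 2, 2, 5]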